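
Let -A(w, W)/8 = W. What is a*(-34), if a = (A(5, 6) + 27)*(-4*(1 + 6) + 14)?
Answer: -9996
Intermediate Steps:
A(w, W) = -8*W
a = 294 (a = (-8*6 + 27)*(-4*(1 + 6) + 14) = (-48 + 27)*(-4*7 + 14) = -21*(-28 + 14) = -21*(-14) = 294)
a*(-34) = 294*(-34) = -9996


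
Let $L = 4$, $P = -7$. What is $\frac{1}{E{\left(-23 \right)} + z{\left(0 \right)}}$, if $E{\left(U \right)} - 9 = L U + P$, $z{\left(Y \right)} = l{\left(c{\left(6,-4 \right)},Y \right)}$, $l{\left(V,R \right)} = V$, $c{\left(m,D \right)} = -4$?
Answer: $- \frac{1}{94} \approx -0.010638$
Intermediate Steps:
$z{\left(Y \right)} = -4$
$E{\left(U \right)} = 2 + 4 U$ ($E{\left(U \right)} = 9 + \left(4 U - 7\right) = 9 + \left(-7 + 4 U\right) = 2 + 4 U$)
$\frac{1}{E{\left(-23 \right)} + z{\left(0 \right)}} = \frac{1}{\left(2 + 4 \left(-23\right)\right) - 4} = \frac{1}{\left(2 - 92\right) - 4} = \frac{1}{-90 - 4} = \frac{1}{-94} = - \frac{1}{94}$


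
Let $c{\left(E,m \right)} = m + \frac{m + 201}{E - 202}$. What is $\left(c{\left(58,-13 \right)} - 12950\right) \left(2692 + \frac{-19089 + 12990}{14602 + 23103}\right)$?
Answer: $- \frac{9473918819023}{271476} \approx -3.4898 \cdot 10^{7}$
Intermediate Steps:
$c{\left(E,m \right)} = m + \frac{201 + m}{-202 + E}$
$\left(c{\left(58,-13 \right)} - 12950\right) \left(2692 + \frac{-19089 + 12990}{14602 + 23103}\right) = \left(\frac{201 - -2613 + 58 \left(-13\right)}{-202 + 58} - 12950\right) \left(2692 + \frac{-19089 + 12990}{14602 + 23103}\right) = \left(\frac{201 + 2613 - 754}{-144} - 12950\right) \left(2692 - \frac{6099}{37705}\right) = \left(\left(- \frac{1}{144}\right) 2060 - 12950\right) \left(2692 - \frac{6099}{37705}\right) = \left(- \frac{515}{36} - 12950\right) \left(2692 - \frac{6099}{37705}\right) = \left(- \frac{466715}{36}\right) \frac{101495761}{37705} = - \frac{9473918819023}{271476}$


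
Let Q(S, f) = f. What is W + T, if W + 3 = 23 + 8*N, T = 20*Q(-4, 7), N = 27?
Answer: 376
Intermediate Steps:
T = 140 (T = 20*7 = 140)
W = 236 (W = -3 + (23 + 8*27) = -3 + (23 + 216) = -3 + 239 = 236)
W + T = 236 + 140 = 376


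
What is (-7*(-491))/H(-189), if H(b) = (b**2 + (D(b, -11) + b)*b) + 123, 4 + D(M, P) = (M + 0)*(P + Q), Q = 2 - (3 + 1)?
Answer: -3437/392052 ≈ -0.0087667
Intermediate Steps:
Q = -2 (Q = 2 - 1*4 = 2 - 4 = -2)
D(M, P) = -4 + M*(-2 + P) (D(M, P) = -4 + (M + 0)*(P - 2) = -4 + M*(-2 + P))
H(b) = 123 + b**2 + b*(-4 - 12*b) (H(b) = (b**2 + ((-4 - 2*b + b*(-11)) + b)*b) + 123 = (b**2 + ((-4 - 2*b - 11*b) + b)*b) + 123 = (b**2 + ((-4 - 13*b) + b)*b) + 123 = (b**2 + (-4 - 12*b)*b) + 123 = (b**2 + b*(-4 - 12*b)) + 123 = 123 + b**2 + b*(-4 - 12*b))
(-7*(-491))/H(-189) = (-7*(-491))/(123 - 11*(-189)**2 - 4*(-189)) = 3437/(123 - 11*35721 + 756) = 3437/(123 - 392931 + 756) = 3437/(-392052) = 3437*(-1/392052) = -3437/392052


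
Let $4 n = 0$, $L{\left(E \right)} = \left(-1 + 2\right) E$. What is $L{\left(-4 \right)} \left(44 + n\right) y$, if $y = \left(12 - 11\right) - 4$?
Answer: $528$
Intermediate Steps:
$L{\left(E \right)} = E$ ($L{\left(E \right)} = 1 E = E$)
$n = 0$ ($n = \frac{1}{4} \cdot 0 = 0$)
$y = -3$ ($y = 1 - 4 = -3$)
$L{\left(-4 \right)} \left(44 + n\right) y = - 4 \left(44 + 0\right) \left(-3\right) = \left(-4\right) 44 \left(-3\right) = \left(-176\right) \left(-3\right) = 528$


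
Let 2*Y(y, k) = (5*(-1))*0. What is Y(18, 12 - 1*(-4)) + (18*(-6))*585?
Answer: -63180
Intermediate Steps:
Y(y, k) = 0 (Y(y, k) = ((5*(-1))*0)/2 = (-5*0)/2 = (1/2)*0 = 0)
Y(18, 12 - 1*(-4)) + (18*(-6))*585 = 0 + (18*(-6))*585 = 0 - 108*585 = 0 - 63180 = -63180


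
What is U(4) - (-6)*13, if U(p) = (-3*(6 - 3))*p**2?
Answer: -66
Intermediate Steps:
U(p) = -9*p**2 (U(p) = (-3*3)*p**2 = -9*p**2)
U(4) - (-6)*13 = -9*4**2 - (-6)*13 = -9*16 - 6*(-13) = -144 + 78 = -66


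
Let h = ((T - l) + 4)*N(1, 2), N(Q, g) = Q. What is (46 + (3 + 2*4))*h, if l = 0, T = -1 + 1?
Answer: 228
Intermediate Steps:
T = 0
h = 4 (h = ((0 - 1*0) + 4)*1 = ((0 + 0) + 4)*1 = (0 + 4)*1 = 4*1 = 4)
(46 + (3 + 2*4))*h = (46 + (3 + 2*4))*4 = (46 + (3 + 8))*4 = (46 + 11)*4 = 57*4 = 228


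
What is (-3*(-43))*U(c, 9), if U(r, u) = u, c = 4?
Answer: 1161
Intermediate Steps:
(-3*(-43))*U(c, 9) = -3*(-43)*9 = 129*9 = 1161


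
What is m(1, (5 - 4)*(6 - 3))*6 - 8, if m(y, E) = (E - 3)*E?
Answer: -8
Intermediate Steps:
m(y, E) = E*(-3 + E) (m(y, E) = (-3 + E)*E = E*(-3 + E))
m(1, (5 - 4)*(6 - 3))*6 - 8 = (((5 - 4)*(6 - 3))*(-3 + (5 - 4)*(6 - 3)))*6 - 8 = ((1*3)*(-3 + 1*3))*6 - 8 = (3*(-3 + 3))*6 - 8 = (3*0)*6 - 8 = 0*6 - 8 = 0 - 8 = -8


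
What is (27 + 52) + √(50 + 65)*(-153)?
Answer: 79 - 153*√115 ≈ -1561.7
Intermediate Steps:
(27 + 52) + √(50 + 65)*(-153) = 79 + √115*(-153) = 79 - 153*√115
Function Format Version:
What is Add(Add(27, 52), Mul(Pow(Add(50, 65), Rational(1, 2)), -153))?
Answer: Add(79, Mul(-153, Pow(115, Rational(1, 2)))) ≈ -1561.7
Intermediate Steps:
Add(Add(27, 52), Mul(Pow(Add(50, 65), Rational(1, 2)), -153)) = Add(79, Mul(Pow(115, Rational(1, 2)), -153)) = Add(79, Mul(-153, Pow(115, Rational(1, 2))))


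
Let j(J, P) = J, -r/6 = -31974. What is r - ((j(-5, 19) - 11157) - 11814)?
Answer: 214820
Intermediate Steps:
r = 191844 (r = -6*(-31974) = 191844)
r - ((j(-5, 19) - 11157) - 11814) = 191844 - ((-5 - 11157) - 11814) = 191844 - (-11162 - 11814) = 191844 - 1*(-22976) = 191844 + 22976 = 214820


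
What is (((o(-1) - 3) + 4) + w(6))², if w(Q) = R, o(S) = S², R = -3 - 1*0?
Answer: 1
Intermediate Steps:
R = -3 (R = -3 + 0 = -3)
w(Q) = -3
(((o(-1) - 3) + 4) + w(6))² = ((((-1)² - 3) + 4) - 3)² = (((1 - 3) + 4) - 3)² = ((-2 + 4) - 3)² = (2 - 3)² = (-1)² = 1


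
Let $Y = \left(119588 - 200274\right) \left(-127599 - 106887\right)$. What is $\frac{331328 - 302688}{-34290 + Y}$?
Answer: $\frac{14320}{9459851553} \approx 1.5138 \cdot 10^{-6}$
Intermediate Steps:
$Y = 18919737396$ ($Y = \left(-80686\right) \left(-234486\right) = 18919737396$)
$\frac{331328 - 302688}{-34290 + Y} = \frac{331328 - 302688}{-34290 + 18919737396} = \frac{28640}{18919703106} = 28640 \cdot \frac{1}{18919703106} = \frac{14320}{9459851553}$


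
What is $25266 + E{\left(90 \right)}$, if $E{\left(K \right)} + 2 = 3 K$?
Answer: $25534$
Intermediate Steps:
$E{\left(K \right)} = -2 + 3 K$
$25266 + E{\left(90 \right)} = 25266 + \left(-2 + 3 \cdot 90\right) = 25266 + \left(-2 + 270\right) = 25266 + 268 = 25534$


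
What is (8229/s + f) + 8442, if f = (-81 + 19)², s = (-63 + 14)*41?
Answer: 24674345/2009 ≈ 12282.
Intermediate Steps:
s = -2009 (s = -49*41 = -2009)
f = 3844 (f = (-62)² = 3844)
(8229/s + f) + 8442 = (8229/(-2009) + 3844) + 8442 = (8229*(-1/2009) + 3844) + 8442 = (-8229/2009 + 3844) + 8442 = 7714367/2009 + 8442 = 24674345/2009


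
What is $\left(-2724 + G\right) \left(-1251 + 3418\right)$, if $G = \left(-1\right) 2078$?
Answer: $-10405934$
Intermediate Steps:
$G = -2078$
$\left(-2724 + G\right) \left(-1251 + 3418\right) = \left(-2724 - 2078\right) \left(-1251 + 3418\right) = \left(-4802\right) 2167 = -10405934$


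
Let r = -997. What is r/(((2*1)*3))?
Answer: -997/6 ≈ -166.17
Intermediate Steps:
r/(((2*1)*3)) = -997/((2*1)*3) = -997/(2*3) = -997/6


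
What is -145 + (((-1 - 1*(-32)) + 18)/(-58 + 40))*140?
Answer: -4735/9 ≈ -526.11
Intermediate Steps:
-145 + (((-1 - 1*(-32)) + 18)/(-58 + 40))*140 = -145 + (((-1 + 32) + 18)/(-18))*140 = -145 + ((31 + 18)*(-1/18))*140 = -145 + (49*(-1/18))*140 = -145 - 49/18*140 = -145 - 3430/9 = -4735/9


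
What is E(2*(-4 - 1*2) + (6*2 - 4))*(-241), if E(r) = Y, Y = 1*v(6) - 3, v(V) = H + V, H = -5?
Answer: 482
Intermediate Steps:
v(V) = -5 + V
Y = -2 (Y = 1*(-5 + 6) - 3 = 1*1 - 3 = 1 - 3 = -2)
E(r) = -2
E(2*(-4 - 1*2) + (6*2 - 4))*(-241) = -2*(-241) = 482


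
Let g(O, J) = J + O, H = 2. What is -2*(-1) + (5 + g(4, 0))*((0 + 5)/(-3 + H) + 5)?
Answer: 2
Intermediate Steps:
-2*(-1) + (5 + g(4, 0))*((0 + 5)/(-3 + H) + 5) = -2*(-1) + (5 + (0 + 4))*((0 + 5)/(-3 + 2) + 5) = 2 + (5 + 4)*(5/(-1) + 5) = 2 + 9*(5*(-1) + 5) = 2 + 9*(-5 + 5) = 2 + 9*0 = 2 + 0 = 2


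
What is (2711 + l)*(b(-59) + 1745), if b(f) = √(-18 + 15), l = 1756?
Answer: 7794915 + 4467*I*√3 ≈ 7.7949e+6 + 7737.1*I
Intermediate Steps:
b(f) = I*√3 (b(f) = √(-3) = I*√3)
(2711 + l)*(b(-59) + 1745) = (2711 + 1756)*(I*√3 + 1745) = 4467*(1745 + I*√3) = 7794915 + 4467*I*√3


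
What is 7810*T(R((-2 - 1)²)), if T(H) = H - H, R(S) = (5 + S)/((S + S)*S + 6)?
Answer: 0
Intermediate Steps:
R(S) = (5 + S)/(6 + 2*S²) (R(S) = (5 + S)/((2*S)*S + 6) = (5 + S)/(2*S² + 6) = (5 + S)/(6 + 2*S²))
T(H) = 0
7810*T(R((-2 - 1)²)) = 7810*0 = 0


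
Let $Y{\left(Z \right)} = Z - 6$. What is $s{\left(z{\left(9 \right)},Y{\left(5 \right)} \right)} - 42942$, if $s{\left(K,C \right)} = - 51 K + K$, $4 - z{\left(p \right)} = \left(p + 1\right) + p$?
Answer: $-42192$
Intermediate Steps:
$z{\left(p \right)} = 3 - 2 p$ ($z{\left(p \right)} = 4 - \left(\left(p + 1\right) + p\right) = 4 - \left(\left(1 + p\right) + p\right) = 4 - \left(1 + 2 p\right) = 3 - 2 p$)
$Y{\left(Z \right)} = -6 + Z$
$s{\left(K,C \right)} = - 50 K$
$s{\left(z{\left(9 \right)},Y{\left(5 \right)} \right)} - 42942 = - 50 \left(3 - 18\right) - 42942 = \left(-50\right) \left(-15\right) - 42942 = 750 - 42942 = -42192$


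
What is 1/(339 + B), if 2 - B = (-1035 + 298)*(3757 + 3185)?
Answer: 1/5116595 ≈ 1.9544e-7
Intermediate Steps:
B = 5116256 (B = 2 - (-1035 + 298)*(3757 + 3185) = 2 - (-737)*6942 = 2 - 1*(-5116254) = 2 + 5116254 = 5116256)
1/(339 + B) = 1/(339 + 5116256) = 1/5116595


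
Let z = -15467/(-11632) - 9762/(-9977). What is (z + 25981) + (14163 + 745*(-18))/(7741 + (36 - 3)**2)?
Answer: 13313153603066901/512371628560 ≈ 25983.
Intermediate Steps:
z = 267865843/116052464 (z = -15467*(-1/11632) - 9762*(-1/9977) = 15467/11632 + 9762/9977 = 267865843/116052464 ≈ 2.3081)
(z + 25981) + (14163 + 745*(-18))/(7741 + (36 - 3)**2) = (267865843/116052464 + 25981) + (14163 + 745*(-18))/(7741 + (36 - 3)**2) = 3015426933027/116052464 + (14163 - 13410)/(7741 + 33**2) = 3015426933027/116052464 + 753/(7741 + 1089) = 3015426933027/116052464 + 753/8830 = 13313153603066901/512371628560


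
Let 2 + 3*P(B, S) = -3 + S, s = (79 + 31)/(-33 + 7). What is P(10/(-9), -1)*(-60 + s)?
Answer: 1670/13 ≈ 128.46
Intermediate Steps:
s = -55/13 (s = 110/(-26) = 110*(-1/26) = -55/13 ≈ -4.2308)
P(B, S) = -5/3 + S/3 (P(B, S) = -⅔ + (-3 + S)/3 = -⅔ + (-1 + S/3) = -5/3 + S/3)
P(10/(-9), -1)*(-60 + s) = (-5/3 + (⅓)*(-1))*(-60 - 55/13) = (-5/3 - ⅓)*(-835/13) = -2*(-835/13) = 1670/13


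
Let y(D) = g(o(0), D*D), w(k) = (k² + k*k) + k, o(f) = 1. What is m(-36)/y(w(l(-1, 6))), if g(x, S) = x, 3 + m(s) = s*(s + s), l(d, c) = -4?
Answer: 2589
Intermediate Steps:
w(k) = k + 2*k² (w(k) = (k² + k²) + k = 2*k² + k = k + 2*k²)
m(s) = -3 + 2*s² (m(s) = -3 + s*(s + s) = -3 + s*(2*s) = -3 + 2*s²)
y(D) = 1
m(-36)/y(w(l(-1, 6))) = (-3 + 2*(-36)²)/1 = (-3 + 2*1296)*1 = (-3 + 2592)*1 = 2589*1 = 2589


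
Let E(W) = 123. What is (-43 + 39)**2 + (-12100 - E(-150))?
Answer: -12207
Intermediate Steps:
(-43 + 39)**2 + (-12100 - E(-150)) = (-43 + 39)**2 + (-12100 - 1*123) = (-4)**2 + (-12100 - 123) = 16 - 12223 = -12207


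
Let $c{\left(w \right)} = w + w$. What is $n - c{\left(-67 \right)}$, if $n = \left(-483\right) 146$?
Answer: $-70384$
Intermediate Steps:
$c{\left(w \right)} = 2 w$
$n = -70518$
$n - c{\left(-67 \right)} = -70518 - 2 \left(-67\right) = -70518 - -134 = -70518 + 134 = -70384$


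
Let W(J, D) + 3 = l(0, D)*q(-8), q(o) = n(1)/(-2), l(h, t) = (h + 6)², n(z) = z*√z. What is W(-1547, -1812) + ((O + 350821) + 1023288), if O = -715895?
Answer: 658193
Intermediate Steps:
n(z) = z^(3/2)
l(h, t) = (6 + h)²
q(o) = -½ (q(o) = 1^(3/2)/(-2) = 1*(-½) = -½)
W(J, D) = -21 (W(J, D) = -3 + (6 + 0)²*(-½) = -3 + 6²*(-½) = -3 + 36*(-½) = -3 - 18 = -21)
W(-1547, -1812) + ((O + 350821) + 1023288) = -21 + ((-715895 + 350821) + 1023288) = -21 + (-365074 + 1023288) = -21 + 658214 = 658193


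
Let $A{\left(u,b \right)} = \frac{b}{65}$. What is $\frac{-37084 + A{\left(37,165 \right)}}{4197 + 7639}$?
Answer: $- \frac{482059}{153868} \approx -3.1329$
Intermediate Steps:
$A{\left(u,b \right)} = \frac{b}{65}$ ($A{\left(u,b \right)} = b \frac{1}{65} = \frac{b}{65}$)
$\frac{-37084 + A{\left(37,165 \right)}}{4197 + 7639} = \frac{-37084 + \frac{1}{65} \cdot 165}{4197 + 7639} = \frac{-37084 + \frac{33}{13}}{11836} = \left(- \frac{482059}{13}\right) \frac{1}{11836} = - \frac{482059}{153868}$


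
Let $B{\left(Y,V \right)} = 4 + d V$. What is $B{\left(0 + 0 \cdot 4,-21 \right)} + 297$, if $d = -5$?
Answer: $406$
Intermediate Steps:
$B{\left(Y,V \right)} = 4 - 5 V$
$B{\left(0 + 0 \cdot 4,-21 \right)} + 297 = \left(4 - -105\right) + 297 = \left(4 + 105\right) + 297 = 109 + 297 = 406$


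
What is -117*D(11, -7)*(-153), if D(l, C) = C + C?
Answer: -250614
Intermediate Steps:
D(l, C) = 2*C
-117*D(11, -7)*(-153) = -234*(-7)*(-153) = -117*(-14)*(-153) = 1638*(-153) = -250614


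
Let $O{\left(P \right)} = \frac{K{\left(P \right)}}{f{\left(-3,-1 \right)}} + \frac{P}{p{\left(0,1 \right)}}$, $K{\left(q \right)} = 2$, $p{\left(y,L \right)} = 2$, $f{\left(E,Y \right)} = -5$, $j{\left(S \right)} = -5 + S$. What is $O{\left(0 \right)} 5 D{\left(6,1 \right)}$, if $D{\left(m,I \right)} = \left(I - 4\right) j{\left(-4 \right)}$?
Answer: $-54$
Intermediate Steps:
$O{\left(P \right)} = - \frac{2}{5} + \frac{P}{2}$ ($O{\left(P \right)} = \frac{2}{-5} + \frac{P}{2} = 2 \left(- \frac{1}{5}\right) + P \frac{1}{2} = - \frac{2}{5} + \frac{P}{2}$)
$D{\left(m,I \right)} = 36 - 9 I$ ($D{\left(m,I \right)} = \left(I - 4\right) \left(-5 - 4\right) = \left(-4 + I\right) \left(-9\right) = 36 - 9 I$)
$O{\left(0 \right)} 5 D{\left(6,1 \right)} = \left(- \frac{2}{5} + \frac{1}{2} \cdot 0\right) 5 \left(36 - 9\right) = \left(- \frac{2}{5} + 0\right) 5 \left(36 - 9\right) = \left(- \frac{2}{5}\right) 5 \cdot 27 = \left(-2\right) 27 = -54$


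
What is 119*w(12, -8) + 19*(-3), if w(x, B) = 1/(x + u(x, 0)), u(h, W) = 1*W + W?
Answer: -565/12 ≈ -47.083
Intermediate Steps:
u(h, W) = 2*W (u(h, W) = W + W = 2*W)
w(x, B) = 1/x (w(x, B) = 1/(x + 2*0) = 1/(x + 0) = 1/x)
119*w(12, -8) + 19*(-3) = 119/12 + 19*(-3) = 119*(1/12) - 57 = 119/12 - 57 = -565/12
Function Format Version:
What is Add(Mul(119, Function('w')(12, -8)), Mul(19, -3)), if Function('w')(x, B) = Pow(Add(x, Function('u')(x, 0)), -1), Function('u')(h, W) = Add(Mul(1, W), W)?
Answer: Rational(-565, 12) ≈ -47.083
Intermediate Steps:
Function('u')(h, W) = Mul(2, W) (Function('u')(h, W) = Add(W, W) = Mul(2, W))
Function('w')(x, B) = Pow(x, -1) (Function('w')(x, B) = Pow(Add(x, Mul(2, 0)), -1) = Pow(Add(x, 0), -1) = Pow(x, -1))
Add(Mul(119, Function('w')(12, -8)), Mul(19, -3)) = Add(Mul(119, Pow(12, -1)), Mul(19, -3)) = Add(Mul(119, Rational(1, 12)), -57) = Add(Rational(119, 12), -57) = Rational(-565, 12)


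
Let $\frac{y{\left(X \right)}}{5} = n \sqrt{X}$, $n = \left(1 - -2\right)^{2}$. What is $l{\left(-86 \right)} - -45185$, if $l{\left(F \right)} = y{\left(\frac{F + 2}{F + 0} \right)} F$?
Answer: $45185 - 90 \sqrt{1806} \approx 41360.0$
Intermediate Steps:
$n = 9$ ($n = \left(1 + 2\right)^{2} = 3^{2} = 9$)
$y{\left(X \right)} = 45 \sqrt{X}$ ($y{\left(X \right)} = 5 \cdot 9 \sqrt{X} = 45 \sqrt{X}$)
$l{\left(F \right)} = 45 F \sqrt{\frac{2 + F}{F}}$ ($l{\left(F \right)} = 45 \sqrt{\frac{F + 2}{F + 0}} F = 45 \sqrt{\frac{2 + F}{F}} F = 45 F \sqrt{\frac{2 + F}{F}}$)
$l{\left(-86 \right)} - -45185 = 45 \left(-86\right) \sqrt{\frac{2 - 86}{-86}} - -45185 = 45 \left(-86\right) \sqrt{\left(- \frac{1}{86}\right) \left(-84\right)} + 45185 = 45 \left(-86\right) \sqrt{\frac{42}{43}} + 45185 = 45 \left(-86\right) \frac{\sqrt{1806}}{43} + 45185 = - 90 \sqrt{1806} + 45185 = 45185 - 90 \sqrt{1806}$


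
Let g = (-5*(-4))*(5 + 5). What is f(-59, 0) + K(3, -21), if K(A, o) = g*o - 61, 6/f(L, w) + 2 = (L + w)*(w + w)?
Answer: -4264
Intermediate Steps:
g = 200 (g = 20*10 = 200)
f(L, w) = 6/(-2 + 2*w*(L + w)) (f(L, w) = 6/(-2 + (L + w)*(w + w)) = 6/(-2 + (L + w)*(2*w)) = 6/(-2 + 2*w*(L + w)))
K(A, o) = -61 + 200*o (K(A, o) = 200*o - 61 = -61 + 200*o)
f(-59, 0) + K(3, -21) = 3/(-1 + 0² - 59*0) + (-61 + 200*(-21)) = 3/(-1 + 0 + 0) + (-61 - 4200) = 3/(-1) - 4261 = 3*(-1) - 4261 = -3 - 4261 = -4264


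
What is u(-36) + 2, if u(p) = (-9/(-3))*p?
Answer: -106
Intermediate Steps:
u(p) = 3*p (u(p) = (-9*(-⅓))*p = 3*p)
u(-36) + 2 = 3*(-36) + 2 = -108 + 2 = -106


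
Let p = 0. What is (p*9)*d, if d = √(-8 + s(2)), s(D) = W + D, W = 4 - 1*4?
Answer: 0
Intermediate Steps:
W = 0 (W = 4 - 4 = 0)
s(D) = D (s(D) = 0 + D = D)
d = I*√6 (d = √(-8 + 2) = √(-6) = I*√6 ≈ 2.4495*I)
(p*9)*d = (0*9)*(I*√6) = 0*(I*√6) = 0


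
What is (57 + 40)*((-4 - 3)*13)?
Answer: -8827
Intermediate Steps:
(57 + 40)*((-4 - 3)*13) = 97*(-7*13) = 97*(-91) = -8827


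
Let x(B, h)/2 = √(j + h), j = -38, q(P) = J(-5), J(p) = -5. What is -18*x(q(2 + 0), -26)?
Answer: -288*I ≈ -288.0*I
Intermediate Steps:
q(P) = -5
x(B, h) = 2*√(-38 + h)
-18*x(q(2 + 0), -26) = -36*√(-38 - 26) = -36*√(-64) = -36*8*I = -288*I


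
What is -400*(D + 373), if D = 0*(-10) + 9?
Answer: -152800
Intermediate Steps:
D = 9 (D = 0 + 9 = 9)
-400*(D + 373) = -400*(9 + 373) = -400*382 = -152800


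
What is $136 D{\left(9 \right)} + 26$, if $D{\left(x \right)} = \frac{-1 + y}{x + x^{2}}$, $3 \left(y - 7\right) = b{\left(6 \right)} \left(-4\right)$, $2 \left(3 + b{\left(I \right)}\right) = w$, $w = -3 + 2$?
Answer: $\frac{5686}{135} \approx 42.119$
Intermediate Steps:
$w = -1$
$b{\left(I \right)} = - \frac{7}{2}$ ($b{\left(I \right)} = -3 + \frac{1}{2} \left(-1\right) = -3 - \frac{1}{2} = - \frac{7}{2}$)
$y = \frac{35}{3}$ ($y = 7 + \frac{\left(- \frac{7}{2}\right) \left(-4\right)}{3} = 7 + \frac{1}{3} \cdot 14 = 7 + \frac{14}{3} = \frac{35}{3} \approx 11.667$)
$D{\left(x \right)} = \frac{32}{3 \left(x + x^{2}\right)}$ ($D{\left(x \right)} = \frac{-1 + \frac{35}{3}}{x + x^{2}} = \frac{32}{3 \left(x + x^{2}\right)}$)
$136 D{\left(9 \right)} + 26 = 136 \frac{32}{3 \cdot 9 \left(1 + 9\right)} + 26 = 136 \cdot \frac{32}{3} \cdot \frac{1}{9} \cdot \frac{1}{10} + 26 = 136 \cdot \frac{16}{135} + 26 = \frac{2176}{135} + 26 = \frac{5686}{135}$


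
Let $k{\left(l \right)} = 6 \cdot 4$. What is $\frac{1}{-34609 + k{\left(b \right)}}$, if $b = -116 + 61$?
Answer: $- \frac{1}{34585} \approx -2.8914 \cdot 10^{-5}$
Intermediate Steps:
$b = -55$
$k{\left(l \right)} = 24$
$\frac{1}{-34609 + k{\left(b \right)}} = \frac{1}{-34609 + 24} = \frac{1}{-34585} = - \frac{1}{34585}$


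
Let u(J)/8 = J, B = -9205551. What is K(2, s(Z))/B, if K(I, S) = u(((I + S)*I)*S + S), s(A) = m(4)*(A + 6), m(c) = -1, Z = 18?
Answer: -2752/3068517 ≈ -0.00089685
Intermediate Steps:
s(A) = -6 - A (s(A) = -(A + 6) = -(6 + A) = -6 - A)
u(J) = 8*J
K(I, S) = 8*S + 8*I*S*(I + S) (K(I, S) = 8*(((I + S)*I)*S + S) = 8*((I*(I + S))*S + S) = 8*(I*S*(I + S) + S) = 8*(S + I*S*(I + S)) = 8*S + 8*I*S*(I + S))
K(2, s(Z))/B = (8*(-6 - 1*18)*(1 + 2² + 2*(-6 - 1*18)))/(-9205551) = (8*(-6 - 18)*(1 + 4 + 2*(-6 - 18)))*(-1/9205551) = (8*(-24)*(1 + 4 + 2*(-24)))*(-1/9205551) = (8*(-24)*(1 + 4 - 48))*(-1/9205551) = (8*(-24)*(-43))*(-1/9205551) = 8256*(-1/9205551) = -2752/3068517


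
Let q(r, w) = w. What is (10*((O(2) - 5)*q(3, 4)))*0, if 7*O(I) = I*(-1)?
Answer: 0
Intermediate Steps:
O(I) = -I/7 (O(I) = (I*(-1))/7 = (-I)/7 = -I/7)
(10*((O(2) - 5)*q(3, 4)))*0 = (10*((-⅐*2 - 5)*4))*0 = (10*((-2/7 - 5)*4))*0 = (10*(-37/7*4))*0 = (10*(-148/7))*0 = -1480/7*0 = 0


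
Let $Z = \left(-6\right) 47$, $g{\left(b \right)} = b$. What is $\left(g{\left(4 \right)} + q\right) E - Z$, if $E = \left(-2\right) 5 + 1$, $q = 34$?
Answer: $-60$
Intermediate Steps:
$E = -9$ ($E = -10 + 1 = -9$)
$Z = -282$
$\left(g{\left(4 \right)} + q\right) E - Z = \left(4 + 34\right) \left(-9\right) - -282 = 38 \left(-9\right) + 282 = -342 + 282 = -60$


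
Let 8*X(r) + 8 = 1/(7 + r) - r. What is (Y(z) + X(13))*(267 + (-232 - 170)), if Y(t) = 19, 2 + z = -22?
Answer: -70767/32 ≈ -2211.5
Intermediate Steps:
z = -24 (z = -2 - 22 = -24)
X(r) = -1 - r/8 + 1/(8*(7 + r)) (X(r) = -1 + (1/(7 + r) - r)/8 = -1 + (-r/8 + 1/(8*(7 + r))) = -1 - r/8 + 1/(8*(7 + r)))
(Y(z) + X(13))*(267 + (-232 - 170)) = (19 + (-55 - 1*13² - 15*13)/(8*(7 + 13)))*(267 + (-232 - 170)) = (19 + (⅛)*(-55 - 1*169 - 195)/20)*(267 - 402) = (19 + (⅛)*(1/20)*(-55 - 169 - 195))*(-135) = (19 + (⅛)*(1/20)*(-419))*(-135) = (19 - 419/160)*(-135) = (2621/160)*(-135) = -70767/32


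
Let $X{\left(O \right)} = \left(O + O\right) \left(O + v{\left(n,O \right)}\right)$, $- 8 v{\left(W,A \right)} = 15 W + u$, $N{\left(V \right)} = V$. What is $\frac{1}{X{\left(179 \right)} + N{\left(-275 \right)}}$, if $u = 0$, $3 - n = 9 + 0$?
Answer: $\frac{2}{135669} \approx 1.4742 \cdot 10^{-5}$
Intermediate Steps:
$n = -6$ ($n = 3 - \left(9 + 0\right) = 3 - 9 = -6$)
$v{\left(W,A \right)} = - \frac{15 W}{8}$ ($v{\left(W,A \right)} = - \frac{15 W + 0}{8} = - \frac{15 W}{8}$)
$X{\left(O \right)} = 2 O \left(\frac{45}{4} + O\right)$ ($X{\left(O \right)} = \left(O + O\right) \left(O - - \frac{45}{4}\right) = 2 O \left(O + \frac{45}{4}\right) = 2 O \left(\frac{45}{4} + O\right)$)
$\frac{1}{X{\left(179 \right)} + N{\left(-275 \right)}} = \frac{1}{\frac{1}{2} \cdot 179 \left(45 + 4 \cdot 179\right) - 275} = \frac{1}{\frac{1}{2} \cdot 179 \left(45 + 716\right) - 275} = \frac{1}{\frac{1}{2} \cdot 179 \cdot 761 - 275} = \frac{1}{\frac{136219}{2} - 275} = \frac{1}{\frac{135669}{2}} = \frac{2}{135669}$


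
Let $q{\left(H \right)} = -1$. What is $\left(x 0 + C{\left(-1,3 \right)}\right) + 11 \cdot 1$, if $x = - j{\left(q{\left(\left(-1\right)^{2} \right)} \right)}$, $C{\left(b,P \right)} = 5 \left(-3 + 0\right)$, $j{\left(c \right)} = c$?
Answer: $-4$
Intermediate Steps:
$C{\left(b,P \right)} = -15$ ($C{\left(b,P \right)} = 5 \left(-3\right) = -15$)
$x = 1$ ($x = \left(-1\right) \left(-1\right) = 1$)
$\left(x 0 + C{\left(-1,3 \right)}\right) + 11 \cdot 1 = \left(1 \cdot 0 - 15\right) + 11 \cdot 1 = \left(0 - 15\right) + 11 = -15 + 11 = -4$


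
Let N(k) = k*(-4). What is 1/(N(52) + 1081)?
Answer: 1/873 ≈ 0.0011455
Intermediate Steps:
N(k) = -4*k
1/(N(52) + 1081) = 1/(-4*52 + 1081) = 1/(-208 + 1081) = 1/873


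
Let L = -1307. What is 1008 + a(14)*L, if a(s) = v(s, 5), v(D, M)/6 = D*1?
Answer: -108780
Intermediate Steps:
v(D, M) = 6*D (v(D, M) = 6*(D*1) = 6*D)
a(s) = 6*s
1008 + a(14)*L = 1008 + (6*14)*(-1307) = 1008 + 84*(-1307) = 1008 - 109788 = -108780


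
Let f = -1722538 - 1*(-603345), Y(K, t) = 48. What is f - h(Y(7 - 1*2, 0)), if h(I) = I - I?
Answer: -1119193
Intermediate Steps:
f = -1119193 (f = -1722538 + 603345 = -1119193)
h(I) = 0
f - h(Y(7 - 1*2, 0)) = -1119193 - 1*0 = -1119193 + 0 = -1119193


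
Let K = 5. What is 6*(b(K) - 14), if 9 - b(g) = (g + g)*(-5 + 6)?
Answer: -90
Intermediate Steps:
b(g) = 9 - 2*g (b(g) = 9 - (g + g)*(-5 + 6) = 9 - 2*g)
6*(b(K) - 14) = 6*((9 - 2*5) - 14) = 6*((9 - 10) - 14) = 6*(-1 - 14) = 6*(-15) = -90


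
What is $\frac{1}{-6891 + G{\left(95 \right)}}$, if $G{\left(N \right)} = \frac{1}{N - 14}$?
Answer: $- \frac{81}{558170} \approx -0.00014512$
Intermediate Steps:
$G{\left(N \right)} = \frac{1}{-14 + N}$
$\frac{1}{-6891 + G{\left(95 \right)}} = \frac{1}{-6891 + \frac{1}{-14 + 95}} = \frac{1}{-6891 + \frac{1}{81}} = \frac{1}{- \frac{558170}{81}} = - \frac{81}{558170}$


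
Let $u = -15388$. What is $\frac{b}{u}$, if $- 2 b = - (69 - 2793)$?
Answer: $\frac{681}{7694} \approx 0.088511$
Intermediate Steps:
$b = -1362$ ($b = - \frac{\left(-1\right) \left(69 - 2793\right)}{2} = - \frac{\left(-1\right) \left(-2724\right)}{2} = \left(- \frac{1}{2}\right) 2724 = -1362$)
$\frac{b}{u} = - \frac{1362}{-15388} = \left(-1362\right) \left(- \frac{1}{15388}\right) = \frac{681}{7694}$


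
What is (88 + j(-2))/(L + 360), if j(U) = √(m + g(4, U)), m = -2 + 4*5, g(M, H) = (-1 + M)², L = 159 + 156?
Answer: 88/675 + √3/225 ≈ 0.13807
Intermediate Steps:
L = 315
m = 18 (m = -2 + 20 = 18)
j(U) = 3*√3 (j(U) = √(18 + (-1 + 4)²) = √(18 + 3²) = √(18 + 9) = √27 = 3*√3)
(88 + j(-2))/(L + 360) = (88 + 3*√3)/(315 + 360) = (88 + 3*√3)/675 = (88 + 3*√3)*(1/675) = 88/675 + √3/225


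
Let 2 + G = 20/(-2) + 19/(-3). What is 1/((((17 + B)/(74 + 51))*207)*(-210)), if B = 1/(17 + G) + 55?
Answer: -10/247779 ≈ -4.0359e-5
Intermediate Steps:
G = -55/3 (G = -2 + (20/(-2) + 19/(-3)) = -2 + (20*(-½) + 19*(-⅓)) = -2 + (-10 - 19/3) = -2 - 49/3 = -55/3 ≈ -18.333)
B = 217/4 (B = 1/(17 - 55/3) + 55 = 1/(-4/3) + 55 = -¾ + 55 = 217/4 ≈ 54.250)
1/((((17 + B)/(74 + 51))*207)*(-210)) = 1/((((17 + 217/4)/(74 + 51))*207)*(-210)) = 1/((((285/4)/125)*207)*(-210)) = 1/((((285/4)*(1/125))*207)*(-210)) = 1/(((57/100)*207)*(-210)) = 1/((11799/100)*(-210)) = 1/(-247779/10) = -10/247779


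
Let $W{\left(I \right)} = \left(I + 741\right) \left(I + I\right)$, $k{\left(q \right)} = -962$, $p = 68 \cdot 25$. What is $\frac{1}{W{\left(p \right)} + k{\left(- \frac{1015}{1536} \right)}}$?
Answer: $\frac{1}{8298438} \approx 1.205 \cdot 10^{-7}$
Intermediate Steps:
$p = 1700$
$W{\left(I \right)} = 2 I \left(741 + I\right)$ ($W{\left(I \right)} = \left(741 + I\right) 2 I = 2 I \left(741 + I\right)$)
$\frac{1}{W{\left(p \right)} + k{\left(- \frac{1015}{1536} \right)}} = \frac{1}{2 \cdot 1700 \left(741 + 1700\right) - 962} = \frac{1}{2 \cdot 1700 \cdot 2441 - 962} = \frac{1}{8299400 - 962} = \frac{1}{8298438}$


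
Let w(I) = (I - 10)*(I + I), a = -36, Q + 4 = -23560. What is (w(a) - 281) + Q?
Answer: -20533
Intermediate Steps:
Q = -23564 (Q = -4 - 23560 = -23564)
w(I) = 2*I*(-10 + I) (w(I) = (-10 + I)*(2*I) = 2*I*(-10 + I))
(w(a) - 281) + Q = (2*(-36)*(-10 - 36) - 281) - 23564 = (2*(-36)*(-46) - 281) - 23564 = (3312 - 281) - 23564 = 3031 - 23564 = -20533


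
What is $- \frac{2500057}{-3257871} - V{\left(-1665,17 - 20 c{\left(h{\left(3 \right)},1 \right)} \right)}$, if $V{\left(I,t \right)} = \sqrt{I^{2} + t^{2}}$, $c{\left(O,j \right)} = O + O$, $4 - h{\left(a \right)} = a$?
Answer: $\frac{2500057}{3257871} - \sqrt{2772754} \approx -1664.4$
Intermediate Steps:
$h{\left(a \right)} = 4 - a$
$c{\left(O,j \right)} = 2 O$
$- \frac{2500057}{-3257871} - V{\left(-1665,17 - 20 c{\left(h{\left(3 \right)},1 \right)} \right)} = - \frac{2500057}{-3257871} - \sqrt{\left(-1665\right)^{2} + \left(17 - 20 \cdot 2 \left(4 - 3\right)\right)^{2}} = \left(-2500057\right) \left(- \frac{1}{3257871}\right) - \sqrt{2772225 + \left(17 - 20 \cdot 2 \left(4 - 3\right)\right)^{2}} = \frac{2500057}{3257871} - \sqrt{2772225 + \left(17 - 20 \cdot 2 \cdot 1\right)^{2}} = \frac{2500057}{3257871} - \sqrt{2772225 + \left(17 - 40\right)^{2}} = \frac{2500057}{3257871} - \sqrt{2772225 + \left(-23\right)^{2}} = \frac{2500057}{3257871} - \sqrt{2772225 + 529} = \frac{2500057}{3257871} - \sqrt{2772754}$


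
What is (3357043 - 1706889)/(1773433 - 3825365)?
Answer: -825077/1025966 ≈ -0.80420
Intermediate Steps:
(3357043 - 1706889)/(1773433 - 3825365) = 1650154/(-2051932) = 1650154*(-1/2051932) = -825077/1025966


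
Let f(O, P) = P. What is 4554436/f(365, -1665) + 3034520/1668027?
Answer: -2530623247324/925754985 ≈ -2733.6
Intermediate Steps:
4554436/f(365, -1665) + 3034520/1668027 = 4554436/(-1665) + 3034520/1668027 = 4554436*(-1/1665) + 3034520*(1/1668027) = -4554436/1665 + 3034520/1668027 = -2530623247324/925754985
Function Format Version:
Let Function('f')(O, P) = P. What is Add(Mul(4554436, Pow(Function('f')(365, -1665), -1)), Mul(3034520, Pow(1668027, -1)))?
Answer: Rational(-2530623247324, 925754985) ≈ -2733.6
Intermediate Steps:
Add(Mul(4554436, Pow(Function('f')(365, -1665), -1)), Mul(3034520, Pow(1668027, -1))) = Add(Mul(4554436, Pow(-1665, -1)), Mul(3034520, Pow(1668027, -1))) = Add(Mul(4554436, Rational(-1, 1665)), Mul(3034520, Rational(1, 1668027))) = Add(Rational(-4554436, 1665), Rational(3034520, 1668027)) = Rational(-2530623247324, 925754985)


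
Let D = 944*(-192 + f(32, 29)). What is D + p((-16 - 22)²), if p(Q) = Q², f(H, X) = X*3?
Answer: 1986016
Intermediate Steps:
f(H, X) = 3*X
D = -99120 (D = 944*(-192 + 3*29) = 944*(-192 + 87) = 944*(-105) = -99120)
D + p((-16 - 22)²) = -99120 + ((-16 - 22)²)² = -99120 + ((-38)²)² = -99120 + 1444² = -99120 + 2085136 = 1986016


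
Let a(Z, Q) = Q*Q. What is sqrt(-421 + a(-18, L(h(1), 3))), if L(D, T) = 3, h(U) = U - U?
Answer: 2*I*sqrt(103) ≈ 20.298*I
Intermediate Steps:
h(U) = 0
a(Z, Q) = Q**2
sqrt(-421 + a(-18, L(h(1), 3))) = sqrt(-421 + 3**2) = sqrt(-421 + 9) = sqrt(-412) = 2*I*sqrt(103)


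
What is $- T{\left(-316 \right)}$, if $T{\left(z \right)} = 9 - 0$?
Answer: $-9$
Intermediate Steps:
$T{\left(z \right)} = 9$ ($T{\left(z \right)} = 9 + 0 = 9$)
$- T{\left(-316 \right)} = \left(-1\right) 9 = -9$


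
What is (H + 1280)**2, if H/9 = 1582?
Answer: 240808324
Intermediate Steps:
H = 14238 (H = 9*1582 = 14238)
(H + 1280)**2 = (14238 + 1280)**2 = 15518**2 = 240808324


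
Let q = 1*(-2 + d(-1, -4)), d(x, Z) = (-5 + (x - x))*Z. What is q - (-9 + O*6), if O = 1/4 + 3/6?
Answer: 45/2 ≈ 22.500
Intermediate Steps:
O = 3/4 (O = 1*(1/4) + 3*(1/6) = 1/4 + 1/2 = 3/4 ≈ 0.75000)
d(x, Z) = -5*Z (d(x, Z) = (-5 + 0)*Z = -5*Z)
q = 18 (q = 1*(-2 - 5*(-4)) = 1*(-2 + 20) = 1*18 = 18)
q - (-9 + O*6) = 18 - (-9 + (3/4)*6) = 18 - (-9 + 9/2) = 18 - 1*(-9/2) = 18 + 9/2 = 45/2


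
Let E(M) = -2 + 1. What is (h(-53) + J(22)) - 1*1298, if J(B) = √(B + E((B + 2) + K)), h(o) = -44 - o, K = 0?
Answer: -1289 + √21 ≈ -1284.4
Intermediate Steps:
E(M) = -1
J(B) = √(-1 + B) (J(B) = √(B - 1) = √(-1 + B))
(h(-53) + J(22)) - 1*1298 = ((-44 - 1*(-53)) + √(-1 + 22)) - 1*1298 = ((-44 + 53) + √21) - 1298 = (9 + √21) - 1298 = -1289 + √21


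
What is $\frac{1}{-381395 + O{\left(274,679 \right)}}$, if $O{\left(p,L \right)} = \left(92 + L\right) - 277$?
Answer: $- \frac{1}{380901} \approx -2.6254 \cdot 10^{-6}$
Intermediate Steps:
$O{\left(p,L \right)} = -185 + L$
$\frac{1}{-381395 + O{\left(274,679 \right)}} = \frac{1}{-381395 + \left(-185 + 679\right)} = \frac{1}{-381395 + 494} = \frac{1}{-380901} = - \frac{1}{380901}$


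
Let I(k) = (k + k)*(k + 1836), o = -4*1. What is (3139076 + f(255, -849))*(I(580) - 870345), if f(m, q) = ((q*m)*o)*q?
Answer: -1414531984565960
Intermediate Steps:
o = -4
I(k) = 2*k*(1836 + k) (I(k) = (2*k)*(1836 + k) = 2*k*(1836 + k))
f(m, q) = -4*m*q² (f(m, q) = ((q*m)*(-4))*q = ((m*q)*(-4))*q = (-4*m*q)*q = -4*m*q²)
(3139076 + f(255, -849))*(I(580) - 870345) = (3139076 - 4*255*(-849)²)*(2*580*(1836 + 580) - 870345) = (3139076 - 4*255*720801)*(2*580*2416 - 870345) = (3139076 - 735217020)*(2802560 - 870345) = -732077944*1932215 = -1414531984565960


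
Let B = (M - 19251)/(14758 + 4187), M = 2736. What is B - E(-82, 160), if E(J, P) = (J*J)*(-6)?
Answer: 16984457/421 ≈ 40343.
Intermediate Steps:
E(J, P) = -6*J² (E(J, P) = J²*(-6) = -6*J²)
B = -367/421 (B = (2736 - 19251)/(14758 + 4187) = -16515/18945 = -16515*1/18945 = -367/421 ≈ -0.87173)
B - E(-82, 160) = -367/421 - (-6)*(-82)² = -367/421 - (-6)*6724 = -367/421 - 1*(-40344) = -367/421 + 40344 = 16984457/421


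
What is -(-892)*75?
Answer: 66900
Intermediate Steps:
-(-892)*75 = -446*(-150) = 66900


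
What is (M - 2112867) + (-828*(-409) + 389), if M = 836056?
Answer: -937770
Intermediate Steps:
(M - 2112867) + (-828*(-409) + 389) = (836056 - 2112867) + (-828*(-409) + 389) = -1276811 + (338652 + 389) = -1276811 + 339041 = -937770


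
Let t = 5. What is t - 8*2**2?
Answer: -27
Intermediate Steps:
t - 8*2**2 = 5 - 8*2**2 = 5 - 8*4 = 5 - 32 = -27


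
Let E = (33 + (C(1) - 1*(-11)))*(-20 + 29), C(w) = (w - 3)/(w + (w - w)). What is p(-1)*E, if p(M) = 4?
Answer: 1512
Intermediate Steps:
C(w) = (-3 + w)/w (C(w) = (-3 + w)/(w + 0) = (-3 + w)/w)
E = 378 (E = (33 + ((-3 + 1)/1 - 1*(-11)))*(-20 + 29) = (33 + (1*(-2) + 11))*9 = (33 + (-2 + 11))*9 = (33 + 9)*9 = 42*9 = 378)
p(-1)*E = 4*378 = 1512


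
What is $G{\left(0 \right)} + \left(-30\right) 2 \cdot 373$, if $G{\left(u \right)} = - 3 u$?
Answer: $-22380$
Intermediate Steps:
$G{\left(0 \right)} + \left(-30\right) 2 \cdot 373 = \left(-3\right) 0 + \left(-30\right) 2 \cdot 373 = 0 - 22380 = -22380$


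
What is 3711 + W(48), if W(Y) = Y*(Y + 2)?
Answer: 6111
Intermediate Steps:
W(Y) = Y*(2 + Y)
3711 + W(48) = 3711 + 48*(2 + 48) = 3711 + 48*50 = 3711 + 2400 = 6111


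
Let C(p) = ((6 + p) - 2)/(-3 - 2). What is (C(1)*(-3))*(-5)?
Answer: -15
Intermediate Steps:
C(p) = -⅘ - p/5 (C(p) = (4 + p)/(-5) = (4 + p)*(-⅕) = -⅘ - p/5)
(C(1)*(-3))*(-5) = ((-⅘ - ⅕*1)*(-3))*(-5) = ((-⅘ - ⅕)*(-3))*(-5) = -1*(-3)*(-5) = 3*(-5) = -15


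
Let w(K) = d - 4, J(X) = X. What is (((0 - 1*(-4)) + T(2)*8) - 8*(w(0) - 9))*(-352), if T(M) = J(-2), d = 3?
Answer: -23936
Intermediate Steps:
T(M) = -2
w(K) = -1 (w(K) = 3 - 4 = -1)
(((0 - 1*(-4)) + T(2)*8) - 8*(w(0) - 9))*(-352) = (((0 - 1*(-4)) - 2*8) - 8*(-1 - 9))*(-352) = (((0 + 4) - 16) - 8*(-10))*(-352) = ((4 - 16) + 80)*(-352) = (-12 + 80)*(-352) = 68*(-352) = -23936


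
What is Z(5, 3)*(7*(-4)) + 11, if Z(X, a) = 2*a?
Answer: -157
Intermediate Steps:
Z(5, 3)*(7*(-4)) + 11 = (2*3)*(7*(-4)) + 11 = 6*(-28) + 11 = -168 + 11 = -157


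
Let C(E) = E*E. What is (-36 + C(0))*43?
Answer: -1548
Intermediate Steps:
C(E) = E**2
(-36 + C(0))*43 = (-36 + 0**2)*43 = (-36 + 0)*43 = -36*43 = -1548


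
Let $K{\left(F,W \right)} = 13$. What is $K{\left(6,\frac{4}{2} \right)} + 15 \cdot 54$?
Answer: $823$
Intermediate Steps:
$K{\left(6,\frac{4}{2} \right)} + 15 \cdot 54 = 13 + 15 \cdot 54 = 13 + 810 = 823$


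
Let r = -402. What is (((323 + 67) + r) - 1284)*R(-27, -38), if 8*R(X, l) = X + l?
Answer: 10530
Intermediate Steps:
R(X, l) = X/8 + l/8 (R(X, l) = (X + l)/8 = X/8 + l/8)
(((323 + 67) + r) - 1284)*R(-27, -38) = (((323 + 67) - 402) - 1284)*((⅛)*(-27) + (⅛)*(-38)) = ((390 - 402) - 1284)*(-27/8 - 19/4) = (-12 - 1284)*(-65/8) = -1296*(-65/8) = 10530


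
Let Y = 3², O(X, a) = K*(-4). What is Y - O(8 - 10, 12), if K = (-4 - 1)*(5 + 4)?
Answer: -171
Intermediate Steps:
K = -45 (K = -5*9 = -45)
O(X, a) = 180 (O(X, a) = -45*(-4) = 180)
Y = 9
Y - O(8 - 10, 12) = 9 - 1*180 = 9 - 180 = -171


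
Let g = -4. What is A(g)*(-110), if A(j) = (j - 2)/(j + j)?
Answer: -165/2 ≈ -82.500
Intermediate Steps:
A(j) = (-2 + j)/(2*j) (A(j) = (-2 + j)/((2*j)) = (-2 + j)*(1/(2*j)) = (-2 + j)/(2*j))
A(g)*(-110) = ((½)*(-2 - 4)/(-4))*(-110) = ((½)*(-¼)*(-6))*(-110) = (¾)*(-110) = -165/2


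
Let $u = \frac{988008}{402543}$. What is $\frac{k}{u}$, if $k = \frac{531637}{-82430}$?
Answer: $- \frac{71335584297}{27147166480} \approx -2.6277$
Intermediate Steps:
$u = \frac{329336}{134181}$ ($u = 988008 \cdot \frac{1}{402543} = \frac{329336}{134181} \approx 2.4544$)
$k = - \frac{531637}{82430}$ ($k = 531637 \left(- \frac{1}{82430}\right) = - \frac{531637}{82430} \approx -6.4496$)
$\frac{k}{u} = - \frac{531637}{82430 \cdot \frac{329336}{134181}} = \left(- \frac{531637}{82430}\right) \frac{134181}{329336} = - \frac{71335584297}{27147166480}$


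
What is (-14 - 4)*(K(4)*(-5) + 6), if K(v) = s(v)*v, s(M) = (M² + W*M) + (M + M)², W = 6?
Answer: 37332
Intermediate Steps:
s(M) = 5*M² + 6*M (s(M) = (M² + 6*M) + (M + M)² = (M² + 6*M) + (2*M)² = (M² + 6*M) + 4*M² = 5*M² + 6*M)
K(v) = v²*(6 + 5*v) (K(v) = (v*(6 + 5*v))*v = v²*(6 + 5*v))
(-14 - 4)*(K(4)*(-5) + 6) = (-14 - 4)*((4²*(6 + 5*4))*(-5) + 6) = -18*((16*(6 + 20))*(-5) + 6) = -18*((16*26)*(-5) + 6) = -18*(416*(-5) + 6) = -18*(-2080 + 6) = -18*(-2074) = 37332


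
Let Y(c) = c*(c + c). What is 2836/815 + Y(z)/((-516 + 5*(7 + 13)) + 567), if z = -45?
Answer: 3728986/123065 ≈ 30.301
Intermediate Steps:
Y(c) = 2*c² (Y(c) = c*(2*c) = 2*c²)
2836/815 + Y(z)/((-516 + 5*(7 + 13)) + 567) = 2836/815 + (2*(-45)²)/((-516 + 5*(7 + 13)) + 567) = 2836*(1/815) + (2*2025)/((-516 + 5*20) + 567) = 2836/815 + 4050/((-516 + 100) + 567) = 2836/815 + 4050/(-416 + 567) = 2836/815 + 4050/151 = 3728986/123065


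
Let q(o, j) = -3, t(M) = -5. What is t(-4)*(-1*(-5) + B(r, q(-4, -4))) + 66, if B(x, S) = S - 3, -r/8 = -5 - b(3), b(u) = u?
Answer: 71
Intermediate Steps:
r = 64 (r = -8*(-5 - 1*3) = -8*(-5 - 3) = -8*(-8) = 64)
B(x, S) = -3 + S
t(-4)*(-1*(-5) + B(r, q(-4, -4))) + 66 = -5*(-1*(-5) + (-3 - 3)) + 66 = -5*(5 - 6) + 66 = -5*(-1) + 66 = 5 + 66 = 71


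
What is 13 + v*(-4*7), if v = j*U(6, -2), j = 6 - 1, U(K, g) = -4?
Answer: 573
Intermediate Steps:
j = 5
v = -20 (v = 5*(-4) = -20)
13 + v*(-4*7) = 13 - (-80)*7 = 13 - 20*(-28) = 13 + 560 = 573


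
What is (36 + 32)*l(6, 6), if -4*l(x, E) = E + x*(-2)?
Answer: 102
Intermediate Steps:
l(x, E) = x/2 - E/4 (l(x, E) = -(E + x*(-2))/4 = -(E - 2*x)/4 = x/2 - E/4)
(36 + 32)*l(6, 6) = (36 + 32)*((½)*6 - ¼*6) = 68*(3 - 3/2) = 68*(3/2) = 102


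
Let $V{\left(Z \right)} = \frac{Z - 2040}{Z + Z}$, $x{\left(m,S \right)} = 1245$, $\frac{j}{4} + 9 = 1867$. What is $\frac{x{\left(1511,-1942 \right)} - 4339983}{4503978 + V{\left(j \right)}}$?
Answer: $- \frac{4030687602}{4184195899} \approx -0.96331$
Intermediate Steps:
$j = 7432$ ($j = -36 + 4 \cdot 1867 = -36 + 7468 = 7432$)
$V{\left(Z \right)} = \frac{-2040 + Z}{2 Z}$
$\frac{x{\left(1511,-1942 \right)} - 4339983}{4503978 + V{\left(j \right)}} = \frac{1245 - 4339983}{4503978 + \frac{-2040 + 7432}{2 \cdot 7432}} = - \frac{4338738}{4503978 + \frac{1}{2} \cdot \frac{1}{7432} \cdot 5392} = - \frac{4338738}{4503978 + \frac{337}{929}} = - \frac{4338738}{\frac{4184195899}{929}} = \left(-4338738\right) \frac{929}{4184195899} = - \frac{4030687602}{4184195899}$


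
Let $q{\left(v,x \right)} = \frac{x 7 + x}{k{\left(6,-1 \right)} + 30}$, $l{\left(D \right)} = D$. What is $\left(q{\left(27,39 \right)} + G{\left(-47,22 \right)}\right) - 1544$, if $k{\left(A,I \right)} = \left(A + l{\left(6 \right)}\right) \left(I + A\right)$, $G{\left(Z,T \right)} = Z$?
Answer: $- \frac{23813}{15} \approx -1587.5$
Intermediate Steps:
$k{\left(A,I \right)} = \left(6 + A\right) \left(A + I\right)$ ($k{\left(A,I \right)} = \left(A + 6\right) \left(I + A\right) = \left(6 + A\right) \left(A + I\right)$)
$q{\left(v,x \right)} = \frac{4 x}{45}$ ($q{\left(v,x \right)} = \frac{x 7 + x}{\left(6^{2} + 6 \cdot 6 + 6 \left(-1\right) + 6 \left(-1\right)\right) + 30} = \frac{7 x + x}{\left(36 + 36 - 6 - 6\right) + 30} = \frac{8 x}{60 + 30} = \frac{8 x}{90} = 8 x \frac{1}{90} = \frac{4 x}{45}$)
$\left(q{\left(27,39 \right)} + G{\left(-47,22 \right)}\right) - 1544 = \left(\frac{4}{45} \cdot 39 - 47\right) - 1544 = \left(\frac{52}{15} - 47\right) - 1544 = - \frac{653}{15} - 1544 = - \frac{23813}{15}$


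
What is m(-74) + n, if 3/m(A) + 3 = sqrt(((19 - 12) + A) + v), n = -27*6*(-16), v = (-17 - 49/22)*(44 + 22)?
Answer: 3486231/1345 - 6*I*sqrt(334)/1345 ≈ 2592.0 - 0.081527*I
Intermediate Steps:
v = -1269 (v = (-17 - 49*1/22)*66 = (-17 - 49/22)*66 = -423/22*66 = -1269)
n = 2592 (n = -162*(-16) = 2592)
m(A) = 3/(-3 + sqrt(-1262 + A)) (m(A) = 3/(-3 + sqrt(((19 - 12) + A) - 1269)) = 3/(-3 + sqrt((7 + A) - 1269)) = 3/(-3 + sqrt(-1262 + A)))
m(-74) + n = 3/(-3 + sqrt(-1262 - 74)) + 2592 = 3/(-3 + sqrt(-1336)) + 2592 = 3/(-3 + 2*I*sqrt(334)) + 2592 = 2592 + 3/(-3 + 2*I*sqrt(334))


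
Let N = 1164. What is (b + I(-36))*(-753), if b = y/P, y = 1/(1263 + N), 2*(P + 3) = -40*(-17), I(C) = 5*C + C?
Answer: 44343211933/272633 ≈ 1.6265e+5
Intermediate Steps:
I(C) = 6*C
P = 337 (P = -3 + (-40*(-17))/2 = -3 + (1/2)*680 = -3 + 340 = 337)
y = 1/2427 (y = 1/(1263 + 1164) = 1/2427 ≈ 0.00041203)
b = 1/817899 (b = (1/2427)/337 = (1/2427)*(1/337) = 1/817899 ≈ 1.2226e-6)
(b + I(-36))*(-753) = (1/817899 + 6*(-36))*(-753) = (1/817899 - 216)*(-753) = -176666183/817899*(-753) = 44343211933/272633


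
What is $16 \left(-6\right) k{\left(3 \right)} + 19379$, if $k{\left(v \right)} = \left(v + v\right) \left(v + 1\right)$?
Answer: $17075$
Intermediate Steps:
$k{\left(v \right)} = 2 v \left(1 + v\right)$
$16 \left(-6\right) k{\left(3 \right)} + 19379 = 16 \left(-6\right) 2 \cdot 3 \left(1 + 3\right) + 19379 = - 96 \cdot 2 \cdot 3 \cdot 4 + 19379 = \left(-96\right) 24 + 19379 = -2304 + 19379 = 17075$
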